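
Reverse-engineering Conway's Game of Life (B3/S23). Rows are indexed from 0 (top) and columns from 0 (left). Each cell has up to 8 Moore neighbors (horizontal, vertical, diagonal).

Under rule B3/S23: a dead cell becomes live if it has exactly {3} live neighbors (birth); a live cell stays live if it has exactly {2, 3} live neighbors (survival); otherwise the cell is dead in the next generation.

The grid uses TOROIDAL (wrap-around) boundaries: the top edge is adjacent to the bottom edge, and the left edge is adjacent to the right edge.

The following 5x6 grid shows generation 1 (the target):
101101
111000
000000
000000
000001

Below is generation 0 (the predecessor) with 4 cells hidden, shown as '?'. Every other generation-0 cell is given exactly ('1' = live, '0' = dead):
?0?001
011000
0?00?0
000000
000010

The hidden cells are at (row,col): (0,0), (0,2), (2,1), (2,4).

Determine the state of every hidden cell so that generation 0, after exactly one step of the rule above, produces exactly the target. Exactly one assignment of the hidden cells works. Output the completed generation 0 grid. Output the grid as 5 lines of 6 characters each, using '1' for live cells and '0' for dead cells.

Answer: 101001
011000
000000
000000
000010

Derivation:
Hidden generation-0 cells (in order): (0,0), (0,2), (2,1), (2,4).
A hidden cell only influences target cells in its own 3x3 neighborhood. Try each of the 2^4 = 16 assignments, step the completed generation 0 forward once under B3/S23, and compare with the target:
  (0,0)=0 (0,2)=0 (2,1)=0 (2,4)=0 -> step gives (0,0)='0' but target has '1' -> reject
  (0,0)=0 (0,2)=0 (2,1)=0 (2,4)=1 -> step gives (0,0)='0' but target has '1' -> reject
  (0,0)=0 (0,2)=0 (2,1)=1 (2,4)=0 -> step gives (0,0)='0' but target has '1' -> reject
  (0,0)=0 (0,2)=0 (2,1)=1 (2,4)=1 -> step gives (0,0)='0' but target has '1' -> reject
  (0,0)=0 (0,2)=1 (2,1)=0 (2,4)=0 -> step gives (0,0)='0' but target has '1' -> reject
  (0,0)=0 (0,2)=1 (2,1)=0 (2,4)=1 -> step gives (0,0)='0' but target has '1' -> reject
  (0,0)=0 (0,2)=1 (2,1)=1 (2,4)=0 -> step gives (0,0)='0' but target has '1' -> reject
  (0,0)=0 (0,2)=1 (2,1)=1 (2,4)=1 -> step gives (0,0)='0' but target has '1' -> reject
  (0,0)=1 (0,2)=0 (2,1)=0 (2,4)=0 -> step gives (0,1)='1' but target has '0' -> reject
  (0,0)=1 (0,2)=0 (2,1)=0 (2,4)=1 -> step gives (0,1)='1' but target has '0' -> reject
  (0,0)=1 (0,2)=0 (2,1)=1 (2,4)=0 -> step gives (0,1)='1' but target has '0' -> reject
  (0,0)=1 (0,2)=0 (2,1)=1 (2,4)=1 -> step gives (0,1)='1' but target has '0' -> reject
  (0,0)=1 (0,2)=1 (2,1)=0 (2,4)=0 -> step reproduces the target at every cell -> ACCEPT
  (0,0)=1 (0,2)=1 (2,1)=0 (2,4)=1 -> step gives (1,3)='1' but target has '0' -> reject
  (0,0)=1 (0,2)=1 (2,1)=1 (2,4)=0 -> step gives (1,0)='0' but target has '1' -> reject
  (0,0)=1 (0,2)=1 (2,1)=1 (2,4)=1 -> step gives (1,0)='0' but target has '1' -> reject
Unique solution: (0,0)=live, (0,2)=live, (2,1)=dead, (2,4)=dead.
Check: live-neighbor counts of every cell in the completed generation 0:
242322
332212
122100
000111
221213
Applying B3/S23 to generation 0 with these counts gives:
101101
111000
000000
000000
000001
which matches the target exactly.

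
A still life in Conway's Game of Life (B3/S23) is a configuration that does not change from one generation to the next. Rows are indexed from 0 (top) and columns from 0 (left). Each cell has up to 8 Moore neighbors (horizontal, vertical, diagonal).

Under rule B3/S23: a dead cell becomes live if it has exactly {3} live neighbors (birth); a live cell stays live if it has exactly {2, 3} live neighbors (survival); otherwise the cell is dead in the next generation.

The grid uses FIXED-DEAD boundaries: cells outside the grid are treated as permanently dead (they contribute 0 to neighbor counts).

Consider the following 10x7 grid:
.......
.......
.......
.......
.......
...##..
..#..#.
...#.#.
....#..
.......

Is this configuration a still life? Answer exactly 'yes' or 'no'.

Answer: yes

Derivation:
Compute generation 1 and compare to generation 0 (given above):
Generation 1:
.......
.......
.......
.......
.......
...##..
..#..#.
...#.#.
....#..
.......
The grids are IDENTICAL -> still life.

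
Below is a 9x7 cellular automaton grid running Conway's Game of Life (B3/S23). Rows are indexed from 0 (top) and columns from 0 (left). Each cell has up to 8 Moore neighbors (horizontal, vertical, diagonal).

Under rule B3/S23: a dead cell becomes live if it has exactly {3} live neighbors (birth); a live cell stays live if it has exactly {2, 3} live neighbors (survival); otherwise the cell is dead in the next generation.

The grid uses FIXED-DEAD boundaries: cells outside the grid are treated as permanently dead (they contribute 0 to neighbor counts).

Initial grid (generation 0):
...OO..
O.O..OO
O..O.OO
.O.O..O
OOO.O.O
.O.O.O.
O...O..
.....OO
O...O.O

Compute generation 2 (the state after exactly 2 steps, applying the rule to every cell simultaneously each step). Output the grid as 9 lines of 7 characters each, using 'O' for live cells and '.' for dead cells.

Answer: ..OOOO.
.OO..O.
.O.O...
...OOO.
...OO.O
...O..O
...OO.O
......O
.....O.

Derivation:
Simulating step by step:
Generation 0 (given above): 28 live cells
Generation 1: 20 live cells
...OOO.
.OO...O
O..O...
...O..O
O...O.O
...O.O.
....O.O
....O.O
......O
Generation 2: 22 live cells
(generation 2 grid is the final answer)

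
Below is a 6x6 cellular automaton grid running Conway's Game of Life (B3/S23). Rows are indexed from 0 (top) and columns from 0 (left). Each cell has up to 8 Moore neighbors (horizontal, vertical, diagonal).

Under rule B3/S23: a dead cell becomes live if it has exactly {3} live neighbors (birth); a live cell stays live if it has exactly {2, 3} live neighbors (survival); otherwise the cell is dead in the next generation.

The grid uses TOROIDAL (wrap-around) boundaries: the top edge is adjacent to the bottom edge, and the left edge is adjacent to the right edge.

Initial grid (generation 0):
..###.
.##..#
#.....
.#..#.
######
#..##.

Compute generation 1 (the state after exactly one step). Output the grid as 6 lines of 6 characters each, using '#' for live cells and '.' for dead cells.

Simulating step by step:
Generation 0 (given above): 18 live cells
Generation 1: 11 live cells
(generation 1 grid is the final answer)

Answer: #.....
###.##
#.#..#
....#.
......
#.....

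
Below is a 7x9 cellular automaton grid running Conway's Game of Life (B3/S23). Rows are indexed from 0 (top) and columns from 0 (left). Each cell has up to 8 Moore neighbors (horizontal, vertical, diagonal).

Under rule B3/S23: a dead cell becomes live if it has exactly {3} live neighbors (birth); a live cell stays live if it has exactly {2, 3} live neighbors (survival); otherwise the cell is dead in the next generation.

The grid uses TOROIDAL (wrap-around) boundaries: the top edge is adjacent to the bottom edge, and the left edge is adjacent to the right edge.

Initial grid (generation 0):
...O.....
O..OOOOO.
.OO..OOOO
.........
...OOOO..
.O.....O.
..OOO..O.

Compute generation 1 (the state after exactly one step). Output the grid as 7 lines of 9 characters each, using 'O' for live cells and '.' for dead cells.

Answer: .......OO
OO.O.....
OOOO....O
..OO.....
....OOO..
.......O.
..OOO....

Derivation:
Simulating step by step:
Generation 0 (given above): 23 live cells
Generation 1: 19 live cells
(generation 1 grid is the final answer)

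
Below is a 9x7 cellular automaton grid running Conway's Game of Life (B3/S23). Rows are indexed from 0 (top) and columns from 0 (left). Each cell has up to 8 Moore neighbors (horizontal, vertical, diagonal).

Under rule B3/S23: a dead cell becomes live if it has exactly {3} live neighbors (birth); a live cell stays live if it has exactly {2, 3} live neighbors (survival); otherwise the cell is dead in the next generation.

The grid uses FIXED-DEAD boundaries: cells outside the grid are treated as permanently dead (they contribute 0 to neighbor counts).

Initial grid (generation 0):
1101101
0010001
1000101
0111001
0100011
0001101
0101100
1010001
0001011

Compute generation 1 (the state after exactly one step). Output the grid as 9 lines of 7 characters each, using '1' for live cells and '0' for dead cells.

Simulating step by step:
Generation 0 (given above): 29 live cells
Generation 1: 26 live cells
(generation 1 grid is the final answer)

Answer: 0111010
1010101
0000001
1111101
0100001
0001001
0100100
0110001
0000011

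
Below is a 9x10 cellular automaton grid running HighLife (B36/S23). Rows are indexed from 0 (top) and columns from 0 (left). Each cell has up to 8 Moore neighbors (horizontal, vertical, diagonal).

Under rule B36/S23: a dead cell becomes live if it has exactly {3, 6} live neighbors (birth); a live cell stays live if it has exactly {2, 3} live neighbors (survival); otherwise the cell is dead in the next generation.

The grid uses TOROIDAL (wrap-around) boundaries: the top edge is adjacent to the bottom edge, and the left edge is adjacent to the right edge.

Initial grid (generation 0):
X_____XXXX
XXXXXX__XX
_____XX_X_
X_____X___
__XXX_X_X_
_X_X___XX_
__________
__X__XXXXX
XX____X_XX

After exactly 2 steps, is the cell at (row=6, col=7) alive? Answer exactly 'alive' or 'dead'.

Simulating step by step:
Generation 0 (given above): 38 live cells
Generation 1: 35 live cells
_X_XX_X___
_XXXX__X__
__XX__X_X_
___XX_X__X
_XXXXXX_XX
___XX__XX_
__X______X
_X___XX___
_X________
Generation 2: 38 live cells
XXX_XX____
_X____XX__
_X____X_X_
XXX__XX__X
X_____X__X
XX____XX__
__XXXXXXX_
XXX_______
XX__X_X___

Cell (6,7) at generation 2: 1 -> alive

Answer: alive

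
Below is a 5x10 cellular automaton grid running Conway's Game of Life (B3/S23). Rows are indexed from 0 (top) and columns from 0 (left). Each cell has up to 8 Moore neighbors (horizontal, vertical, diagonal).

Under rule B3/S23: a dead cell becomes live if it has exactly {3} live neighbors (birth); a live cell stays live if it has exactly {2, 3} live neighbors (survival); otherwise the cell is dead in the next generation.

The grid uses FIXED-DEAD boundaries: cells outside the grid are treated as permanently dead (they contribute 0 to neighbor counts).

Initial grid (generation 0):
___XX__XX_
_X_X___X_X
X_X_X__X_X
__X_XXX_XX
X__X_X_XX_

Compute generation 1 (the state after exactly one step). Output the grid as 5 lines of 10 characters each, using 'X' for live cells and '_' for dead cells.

Simulating step by step:
Generation 0 (given above): 24 live cells
Generation 1: 20 live cells
(generation 1 grid is the final answer)

Answer: __XXX__XX_
_X____XX_X
__X_X__X_X
__X______X
___X_X_XXX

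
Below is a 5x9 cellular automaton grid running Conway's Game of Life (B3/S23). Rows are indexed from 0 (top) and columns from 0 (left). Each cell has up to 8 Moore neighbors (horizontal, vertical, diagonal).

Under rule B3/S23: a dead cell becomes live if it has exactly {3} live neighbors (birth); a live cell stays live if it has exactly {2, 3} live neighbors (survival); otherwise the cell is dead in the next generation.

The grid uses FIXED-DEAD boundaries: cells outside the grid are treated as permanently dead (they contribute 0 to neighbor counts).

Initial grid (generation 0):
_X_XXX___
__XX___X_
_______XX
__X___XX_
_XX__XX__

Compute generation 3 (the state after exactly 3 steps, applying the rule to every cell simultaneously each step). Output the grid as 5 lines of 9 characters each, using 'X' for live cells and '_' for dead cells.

Simulating step by step:
Generation 0 (given above): 16 live cells
Generation 1: 19 live cells
___XX____
__XX__XXX
__XX____X
_XX__X__X
_XX__XXX_
Generation 2: 17 live cells
__XXX__X_
_______XX
____X_X_X
____XX__X
_XX__XXX_
Generation 3: 17 live cells
(generation 3 grid is the final answer)

Answer: ___X___XX
____XXX_X
____X_X_X
___XX___X
____XXXX_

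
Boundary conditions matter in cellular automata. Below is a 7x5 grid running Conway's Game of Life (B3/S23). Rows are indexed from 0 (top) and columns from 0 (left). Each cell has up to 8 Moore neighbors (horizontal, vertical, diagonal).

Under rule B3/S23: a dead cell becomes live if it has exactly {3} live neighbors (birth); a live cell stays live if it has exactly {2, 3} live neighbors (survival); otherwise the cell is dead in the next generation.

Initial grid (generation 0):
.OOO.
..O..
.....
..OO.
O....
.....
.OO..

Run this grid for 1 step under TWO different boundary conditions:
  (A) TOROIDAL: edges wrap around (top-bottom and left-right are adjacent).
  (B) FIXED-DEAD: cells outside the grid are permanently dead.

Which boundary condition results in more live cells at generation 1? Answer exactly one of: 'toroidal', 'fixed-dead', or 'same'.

Under TOROIDAL boundary, generation 1:
...O.
.OOO.
..OO.
.....
.....
.O...
.O.O.
Population = 9

Under FIXED-DEAD boundary, generation 1:
.OOO.
.OOO.
..OO.
.....
.....
.O...
.....
Population = 9

Comparison: toroidal=9, fixed-dead=9 -> same

Answer: same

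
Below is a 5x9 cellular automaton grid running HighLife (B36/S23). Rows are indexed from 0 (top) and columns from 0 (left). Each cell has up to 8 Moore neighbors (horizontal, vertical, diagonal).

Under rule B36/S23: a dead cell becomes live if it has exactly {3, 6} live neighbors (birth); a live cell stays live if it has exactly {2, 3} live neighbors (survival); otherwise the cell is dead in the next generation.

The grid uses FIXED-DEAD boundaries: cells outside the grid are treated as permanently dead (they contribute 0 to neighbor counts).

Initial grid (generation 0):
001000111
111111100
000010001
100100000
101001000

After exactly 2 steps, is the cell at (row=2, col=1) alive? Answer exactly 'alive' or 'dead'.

Simulating step by step:
Generation 0 (given above): 18 live cells
Generation 1: 14 live cells
001010110
011010101
100000000
010110000
010000000
Generation 2: 14 live cells
011000110
011000100
100011000
111000000
001000000

Cell (2,1) at generation 2: 0 -> dead

Answer: dead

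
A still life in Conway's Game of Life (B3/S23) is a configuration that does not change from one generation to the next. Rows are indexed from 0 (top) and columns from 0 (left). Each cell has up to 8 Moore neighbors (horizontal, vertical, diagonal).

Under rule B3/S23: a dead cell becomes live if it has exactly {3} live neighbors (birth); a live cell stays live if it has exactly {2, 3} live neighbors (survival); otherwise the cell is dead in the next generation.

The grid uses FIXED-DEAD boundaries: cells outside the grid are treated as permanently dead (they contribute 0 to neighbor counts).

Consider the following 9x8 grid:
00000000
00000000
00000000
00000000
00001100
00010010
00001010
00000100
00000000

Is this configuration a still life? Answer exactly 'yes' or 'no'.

Compute generation 1 and compare to generation 0 (given above):
Generation 1:
00000000
00000000
00000000
00000000
00001100
00010010
00001010
00000100
00000000
The grids are IDENTICAL -> still life.

Answer: yes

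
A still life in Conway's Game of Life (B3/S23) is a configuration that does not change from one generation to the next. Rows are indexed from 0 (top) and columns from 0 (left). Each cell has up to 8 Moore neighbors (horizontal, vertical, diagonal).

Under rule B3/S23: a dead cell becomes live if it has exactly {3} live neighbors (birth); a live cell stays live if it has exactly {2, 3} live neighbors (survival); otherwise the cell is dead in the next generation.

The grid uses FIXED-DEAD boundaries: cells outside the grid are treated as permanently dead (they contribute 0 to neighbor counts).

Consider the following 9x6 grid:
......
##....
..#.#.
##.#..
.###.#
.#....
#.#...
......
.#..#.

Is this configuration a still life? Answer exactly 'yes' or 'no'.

Compute generation 1 and compare to generation 0 (given above):
Generation 1:
......
.#....
..##..
#.....
...##.
#..#..
.#....
.#....
......
Cell (1,0) differs: gen0=1 vs gen1=0 -> NOT a still life.

Answer: no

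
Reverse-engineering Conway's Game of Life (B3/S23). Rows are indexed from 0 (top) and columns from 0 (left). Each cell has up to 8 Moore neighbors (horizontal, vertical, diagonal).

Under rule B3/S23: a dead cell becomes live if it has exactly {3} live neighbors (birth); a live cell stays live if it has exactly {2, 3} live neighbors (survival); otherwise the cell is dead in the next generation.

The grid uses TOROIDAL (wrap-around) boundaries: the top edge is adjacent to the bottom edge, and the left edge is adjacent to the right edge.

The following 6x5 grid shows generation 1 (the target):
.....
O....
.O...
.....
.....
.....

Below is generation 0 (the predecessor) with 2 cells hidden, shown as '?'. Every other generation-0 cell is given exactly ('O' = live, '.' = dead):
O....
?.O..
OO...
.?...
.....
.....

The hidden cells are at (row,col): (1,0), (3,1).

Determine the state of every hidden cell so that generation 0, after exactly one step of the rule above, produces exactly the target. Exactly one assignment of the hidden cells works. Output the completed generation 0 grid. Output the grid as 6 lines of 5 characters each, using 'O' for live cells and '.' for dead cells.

Hidden generation-0 cells (in order): (1,0), (3,1).
A hidden cell only influences target cells in its own 3x3 neighborhood. Try each of the 2^2 = 4 assignments, step the completed generation 0 forward once under B3/S23, and compare with the target:
  (1,0)=. (3,1)=. -> step reproduces the target at every cell -> ACCEPT
  (1,0)=. (3,1)=O -> step gives (2,0)='O' but target has '.' -> reject
  (1,0)=O (3,1)=. -> step gives (0,1)='O' but target has '.' -> reject
  (1,0)=O (3,1)=O -> step gives (0,1)='O' but target has '.' -> reject
Unique solution: (1,0)=dead, (3,1)=dead.
Check: live-neighbor counts of every cell in the completed generation 0:
02111
34112
12211
22101
00000
11001
Applying B3/S23 to generation 0 with these counts gives:
.....
O....
.O...
.....
.....
.....
which matches the target exactly.

Answer: O....
..O..
OO...
.....
.....
.....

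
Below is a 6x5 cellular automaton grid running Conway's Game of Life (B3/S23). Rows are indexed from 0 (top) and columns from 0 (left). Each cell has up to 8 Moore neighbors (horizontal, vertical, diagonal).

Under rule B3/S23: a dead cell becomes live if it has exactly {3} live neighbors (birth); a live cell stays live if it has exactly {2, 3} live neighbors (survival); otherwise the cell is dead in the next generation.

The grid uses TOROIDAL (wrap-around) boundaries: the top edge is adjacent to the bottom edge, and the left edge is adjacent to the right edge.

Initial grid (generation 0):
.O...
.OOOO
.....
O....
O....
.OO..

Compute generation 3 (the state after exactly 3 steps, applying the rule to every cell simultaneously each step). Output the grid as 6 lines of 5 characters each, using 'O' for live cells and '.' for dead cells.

Simulating step by step:
Generation 0 (given above): 9 live cells
Generation 1: 13 live cells
.....
OOOO.
OOOOO
.....
O....
OOO..
Generation 2: 7 live cells
...OO
.....
.....
..OO.
O....
OO...
Generation 3: 7 live cells
(generation 3 grid is the final answer)

Answer: O...O
.....
.....
.....
O.O.O
OO...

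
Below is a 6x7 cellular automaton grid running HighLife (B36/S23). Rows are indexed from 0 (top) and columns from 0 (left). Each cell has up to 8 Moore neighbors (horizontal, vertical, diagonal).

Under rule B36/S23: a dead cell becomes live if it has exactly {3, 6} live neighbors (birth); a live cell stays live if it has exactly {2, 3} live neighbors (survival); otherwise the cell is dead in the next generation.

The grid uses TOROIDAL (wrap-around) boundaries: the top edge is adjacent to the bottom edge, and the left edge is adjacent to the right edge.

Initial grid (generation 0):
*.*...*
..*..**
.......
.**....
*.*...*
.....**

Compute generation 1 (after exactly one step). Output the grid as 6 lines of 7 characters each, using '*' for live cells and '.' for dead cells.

Simulating step by step:
Generation 0 (given above): 13 live cells
Generation 1: 16 live cells
(generation 1 grid is the final answer)

Answer: **.....
**...**
.**....
***....
*.*..**
.....*.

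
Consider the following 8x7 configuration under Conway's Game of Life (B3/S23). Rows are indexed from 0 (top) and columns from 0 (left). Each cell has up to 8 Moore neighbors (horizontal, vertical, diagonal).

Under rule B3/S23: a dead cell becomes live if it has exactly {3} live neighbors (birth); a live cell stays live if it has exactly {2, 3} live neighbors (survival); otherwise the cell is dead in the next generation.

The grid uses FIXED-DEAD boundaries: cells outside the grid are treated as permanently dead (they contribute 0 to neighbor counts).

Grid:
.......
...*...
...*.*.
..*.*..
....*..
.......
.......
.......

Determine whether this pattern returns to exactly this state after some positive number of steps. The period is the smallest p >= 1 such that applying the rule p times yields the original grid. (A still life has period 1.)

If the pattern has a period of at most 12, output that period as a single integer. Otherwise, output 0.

Answer: 2

Derivation:
Simulating and comparing each generation to the original:
Gen 0 (original, given above): 6 live cells
Gen 1: 6 live cells, differs from original
Gen 2: 6 live cells, MATCHES original -> period = 2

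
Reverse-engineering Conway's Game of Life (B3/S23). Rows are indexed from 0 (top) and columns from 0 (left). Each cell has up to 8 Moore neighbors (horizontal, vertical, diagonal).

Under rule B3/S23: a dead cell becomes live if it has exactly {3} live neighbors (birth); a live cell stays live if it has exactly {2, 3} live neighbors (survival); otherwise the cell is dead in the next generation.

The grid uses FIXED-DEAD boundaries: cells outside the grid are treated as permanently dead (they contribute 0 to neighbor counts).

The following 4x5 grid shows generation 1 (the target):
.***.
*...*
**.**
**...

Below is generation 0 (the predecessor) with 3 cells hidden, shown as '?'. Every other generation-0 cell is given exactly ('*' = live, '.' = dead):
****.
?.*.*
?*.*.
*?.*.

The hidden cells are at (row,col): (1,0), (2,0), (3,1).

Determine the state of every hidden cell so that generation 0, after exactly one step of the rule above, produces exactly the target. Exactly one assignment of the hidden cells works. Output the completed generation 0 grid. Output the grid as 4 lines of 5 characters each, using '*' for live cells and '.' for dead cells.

Answer: ****.
..*.*
.*.*.
**.*.

Derivation:
Hidden generation-0 cells (in order): (1,0), (2,0), (3,1).
A hidden cell only influences target cells in its own 3x3 neighborhood. Try each of the 2^3 = 8 assignments, step the completed generation 0 forward once under B3/S23, and compare with the target:
  (1,0)=. (2,0)=. (3,1)=. -> step gives (2,0)='.' but target has '*' -> reject
  (1,0)=. (2,0)=. (3,1)=* -> step reproduces the target at every cell -> ACCEPT
  (1,0)=. (2,0)=* (3,1)=. -> step gives (1,0)='.' but target has '*' -> reject
  (1,0)=. (2,0)=* (3,1)=* -> step gives (1,0)='.' but target has '*' -> reject
  (1,0)=* (2,0)=. (3,1)=. -> step gives (0,0)='*' but target has '.' -> reject
  (1,0)=* (2,0)=. (3,1)=* -> step gives (0,0)='*' but target has '.' -> reject
  (1,0)=* (2,0)=* (3,1)=. -> step gives (0,0)='*' but target has '.' -> reject
  (1,0)=* (2,0)=* (3,1)=* -> step gives (0,0)='*' but target has '.' -> reject
Unique solution: (1,0)=dead, (2,0)=dead, (3,1)=live.
Check: live-neighbor counts of every cell in the completed generation 0:
13332
35552
33533
22412
Applying B3/S23 to generation 0 with these counts gives:
.***.
*...*
**.**
**...
which matches the target exactly.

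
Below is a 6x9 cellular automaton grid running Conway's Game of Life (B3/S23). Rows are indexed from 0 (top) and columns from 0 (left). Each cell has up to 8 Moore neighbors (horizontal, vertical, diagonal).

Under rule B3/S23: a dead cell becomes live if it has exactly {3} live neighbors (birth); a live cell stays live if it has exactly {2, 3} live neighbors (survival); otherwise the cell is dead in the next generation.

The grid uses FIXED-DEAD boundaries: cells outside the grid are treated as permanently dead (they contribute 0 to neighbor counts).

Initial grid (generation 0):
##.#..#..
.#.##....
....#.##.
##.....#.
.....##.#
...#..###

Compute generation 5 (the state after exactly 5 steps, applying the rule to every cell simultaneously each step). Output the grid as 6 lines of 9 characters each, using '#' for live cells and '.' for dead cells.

Simulating step by step:
Generation 0 (given above): 20 live cells
Generation 1: 24 live cells
##.##....
##.##.##.
########.
........#
.....#..#
.....##.#
Generation 2: 18 live cells
##.###...
.......#.
#.......#
.###....#
.....##.#
.....###.
Generation 3: 17 live cells
....#....
##..#....
.##....##
.##.....#
..#.##..#
.....#.#.
Generation 4: 19 live cells
.........
####.....
...#...##
........#
.########
....###..
Generation 5: 14 live cells
(generation 5 grid is the final answer)

Answer: .##......
.###.....
.#.#...##
.....#...
..##....#
..#......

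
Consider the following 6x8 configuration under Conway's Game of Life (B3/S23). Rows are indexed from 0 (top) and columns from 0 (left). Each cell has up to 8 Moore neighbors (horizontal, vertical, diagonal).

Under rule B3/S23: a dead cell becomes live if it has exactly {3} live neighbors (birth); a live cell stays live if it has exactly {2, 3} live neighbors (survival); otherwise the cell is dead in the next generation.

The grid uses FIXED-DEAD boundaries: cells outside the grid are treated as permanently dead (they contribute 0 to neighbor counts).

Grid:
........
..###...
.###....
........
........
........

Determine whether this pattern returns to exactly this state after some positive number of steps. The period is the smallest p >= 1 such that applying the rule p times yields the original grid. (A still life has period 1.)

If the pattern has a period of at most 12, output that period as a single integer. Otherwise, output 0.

Simulating and comparing each generation to the original:
Gen 0 (original, given above): 6 live cells
Gen 1: 6 live cells, differs from original
Gen 2: 6 live cells, MATCHES original -> period = 2

Answer: 2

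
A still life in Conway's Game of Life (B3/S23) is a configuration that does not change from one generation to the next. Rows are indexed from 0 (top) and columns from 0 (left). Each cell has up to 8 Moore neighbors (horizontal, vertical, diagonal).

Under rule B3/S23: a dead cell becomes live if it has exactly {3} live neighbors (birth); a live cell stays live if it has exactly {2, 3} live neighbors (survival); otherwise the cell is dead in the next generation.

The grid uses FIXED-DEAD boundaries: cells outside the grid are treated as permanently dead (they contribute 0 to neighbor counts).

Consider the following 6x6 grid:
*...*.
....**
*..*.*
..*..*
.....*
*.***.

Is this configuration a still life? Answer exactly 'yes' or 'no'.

Compute generation 1 and compare to generation 0 (given above):
Generation 1:
....**
...*.*
...*.*
.....*
.**..*
...**.
Cell (0,0) differs: gen0=1 vs gen1=0 -> NOT a still life.

Answer: no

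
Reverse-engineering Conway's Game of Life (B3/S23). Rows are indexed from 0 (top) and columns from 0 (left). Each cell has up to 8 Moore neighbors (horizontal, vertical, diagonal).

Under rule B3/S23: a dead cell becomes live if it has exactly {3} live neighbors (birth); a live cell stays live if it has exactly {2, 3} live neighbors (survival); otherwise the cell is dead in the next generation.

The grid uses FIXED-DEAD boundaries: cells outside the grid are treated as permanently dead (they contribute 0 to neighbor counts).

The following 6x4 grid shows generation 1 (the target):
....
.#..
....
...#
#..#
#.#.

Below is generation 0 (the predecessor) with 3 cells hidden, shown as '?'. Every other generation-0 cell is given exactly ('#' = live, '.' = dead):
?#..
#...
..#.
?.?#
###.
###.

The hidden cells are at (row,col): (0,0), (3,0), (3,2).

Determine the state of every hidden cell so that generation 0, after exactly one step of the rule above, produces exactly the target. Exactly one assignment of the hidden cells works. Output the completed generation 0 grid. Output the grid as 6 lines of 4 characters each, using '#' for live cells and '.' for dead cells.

Answer: .#..
#...
..#.
...#
###.
###.

Derivation:
Hidden generation-0 cells (in order): (0,0), (3,0), (3,2).
A hidden cell only influences target cells in its own 3x3 neighborhood. Try each of the 2^3 = 8 assignments, step the completed generation 0 forward once under B3/S23, and compare with the target:
  (0,0)=. (3,0)=. (3,2)=. -> step reproduces the target at every cell -> ACCEPT
  (0,0)=. (3,0)=. (3,2)=# -> step gives (2,1)='#' but target has '.' -> reject
  (0,0)=. (3,0)=# (3,2)=. -> step gives (2,1)='#' but target has '.' -> reject
  (0,0)=. (3,0)=# (3,2)=# -> step gives (2,2)='#' but target has '.' -> reject
  (0,0)=# (3,0)=. (3,2)=. -> step gives (0,0)='#' but target has '.' -> reject
  (0,0)=# (3,0)=. (3,2)=# -> step gives (0,0)='#' but target has '.' -> reject
  (0,0)=# (3,0)=# (3,2)=. -> step gives (0,0)='#' but target has '.' -> reject
  (0,0)=# (3,0)=# (3,2)=# -> step gives (0,0)='#' but target has '.' -> reject
Unique solution: (0,0)=dead, (3,0)=dead, (3,2)=dead.
Check: live-neighbor counts of every cell in the completed generation 0:
2110
1321
1212
2442
3543
3532
Applying B3/S23 to generation 0 with these counts gives:
....
.#..
....
...#
#..#
#.#.
which matches the target exactly.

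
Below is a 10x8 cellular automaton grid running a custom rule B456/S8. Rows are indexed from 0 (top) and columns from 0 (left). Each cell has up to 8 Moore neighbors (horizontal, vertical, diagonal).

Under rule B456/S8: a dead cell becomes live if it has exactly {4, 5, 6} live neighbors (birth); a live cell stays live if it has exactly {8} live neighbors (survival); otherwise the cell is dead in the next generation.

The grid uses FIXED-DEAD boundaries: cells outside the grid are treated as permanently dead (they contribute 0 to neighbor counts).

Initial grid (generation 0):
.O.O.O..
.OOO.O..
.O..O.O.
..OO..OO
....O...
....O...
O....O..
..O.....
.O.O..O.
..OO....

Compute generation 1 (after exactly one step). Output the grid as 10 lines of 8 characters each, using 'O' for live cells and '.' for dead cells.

Answer: ..O.O...
....O...
..OO.O..
.....O..
...O....
........
........
........
..O.....
........

Derivation:
Simulating step by step:
Generation 0 (given above): 24 live cells
Generation 1: 9 live cells
(generation 1 grid is the final answer)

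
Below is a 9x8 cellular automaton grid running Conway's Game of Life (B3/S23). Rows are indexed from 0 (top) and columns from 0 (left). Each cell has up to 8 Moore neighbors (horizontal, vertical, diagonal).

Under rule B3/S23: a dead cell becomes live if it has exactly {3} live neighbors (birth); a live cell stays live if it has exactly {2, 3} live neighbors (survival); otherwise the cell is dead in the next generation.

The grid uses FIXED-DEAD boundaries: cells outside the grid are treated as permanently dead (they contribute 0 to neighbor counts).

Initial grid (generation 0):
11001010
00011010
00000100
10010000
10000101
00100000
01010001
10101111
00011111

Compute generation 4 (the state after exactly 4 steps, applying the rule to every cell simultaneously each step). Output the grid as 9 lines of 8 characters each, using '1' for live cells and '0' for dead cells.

Answer: 00011000
00100100
00000000
00000010
10101100
10100000
10011000
01111000
00110000

Derivation:
Simulating step by step:
Generation 0 (given above): 28 live cells
Generation 1: 22 live cells
00011000
00011010
00010100
00001010
01000000
01100010
01011101
01100000
00010001
Generation 2: 25 live cells
00011100
00100000
00010010
00001100
01100100
11011110
10011110
01000010
00100000
Generation 3: 24 live cells
00011000
00100100
00011100
00111110
11100000
10000000
10010001
01111010
00000000
Generation 4: 20 live cells
(generation 4 grid is the final answer)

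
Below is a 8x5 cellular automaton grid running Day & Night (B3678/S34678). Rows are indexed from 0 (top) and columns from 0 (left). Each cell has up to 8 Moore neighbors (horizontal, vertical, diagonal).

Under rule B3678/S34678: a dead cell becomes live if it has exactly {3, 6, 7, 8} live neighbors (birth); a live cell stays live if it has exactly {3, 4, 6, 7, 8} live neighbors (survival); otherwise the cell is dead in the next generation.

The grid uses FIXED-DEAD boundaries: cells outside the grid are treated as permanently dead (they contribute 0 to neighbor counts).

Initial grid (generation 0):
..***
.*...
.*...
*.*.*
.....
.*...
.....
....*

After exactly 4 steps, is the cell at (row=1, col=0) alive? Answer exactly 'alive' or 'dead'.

Answer: alive

Derivation:
Simulating step by step:
Generation 0 (given above): 10 live cells
Generation 1: 6 live cells
.....
...*.
***..
.*...
.*...
.....
.....
.....
Generation 2: 5 live cells
.....
.**..
.**..
.*...
.....
.....
.....
.....
Generation 3: 6 live cells
.....
.**..
***..
..*..
.....
.....
.....
.....
Generation 4: 5 live cells
.....
***..
..**.
.....
.....
.....
.....
.....

Cell (1,0) at generation 4: 1 -> alive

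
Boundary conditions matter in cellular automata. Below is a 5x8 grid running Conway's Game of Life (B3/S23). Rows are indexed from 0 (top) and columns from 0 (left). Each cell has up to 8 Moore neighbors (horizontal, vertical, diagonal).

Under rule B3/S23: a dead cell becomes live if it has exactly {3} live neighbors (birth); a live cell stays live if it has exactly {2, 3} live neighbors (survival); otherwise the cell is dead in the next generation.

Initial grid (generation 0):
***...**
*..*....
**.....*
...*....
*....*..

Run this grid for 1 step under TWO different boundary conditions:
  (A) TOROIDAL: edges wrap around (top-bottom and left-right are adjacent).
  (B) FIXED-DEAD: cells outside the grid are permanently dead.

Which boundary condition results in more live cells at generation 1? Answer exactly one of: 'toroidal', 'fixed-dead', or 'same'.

Under TOROIDAL boundary, generation 1:
..*...*.
......*.
***....*
.*.....*
*.*...*.
Population = 12

Under FIXED-DEAD boundary, generation 1:
***.....
......**
***.....
**......
........
Population = 10

Comparison: toroidal=12, fixed-dead=10 -> toroidal

Answer: toroidal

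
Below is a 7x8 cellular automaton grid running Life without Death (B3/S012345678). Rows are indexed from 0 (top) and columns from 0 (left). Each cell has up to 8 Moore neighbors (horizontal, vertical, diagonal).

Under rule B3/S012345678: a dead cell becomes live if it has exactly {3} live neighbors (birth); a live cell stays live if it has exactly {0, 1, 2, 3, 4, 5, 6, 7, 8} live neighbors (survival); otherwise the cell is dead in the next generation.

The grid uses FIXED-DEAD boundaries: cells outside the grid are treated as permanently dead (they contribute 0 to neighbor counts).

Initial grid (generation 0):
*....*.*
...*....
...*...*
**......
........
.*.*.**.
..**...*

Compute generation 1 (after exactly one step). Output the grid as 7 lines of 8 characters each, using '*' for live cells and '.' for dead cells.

Simulating step by step:
Generation 0 (given above): 15 live cells
Generation 1: 24 live cells
(generation 1 grid is the final answer)

Answer: *....*.*
...**.*.
..**...*
**......
***.....
.*.****.
..***.**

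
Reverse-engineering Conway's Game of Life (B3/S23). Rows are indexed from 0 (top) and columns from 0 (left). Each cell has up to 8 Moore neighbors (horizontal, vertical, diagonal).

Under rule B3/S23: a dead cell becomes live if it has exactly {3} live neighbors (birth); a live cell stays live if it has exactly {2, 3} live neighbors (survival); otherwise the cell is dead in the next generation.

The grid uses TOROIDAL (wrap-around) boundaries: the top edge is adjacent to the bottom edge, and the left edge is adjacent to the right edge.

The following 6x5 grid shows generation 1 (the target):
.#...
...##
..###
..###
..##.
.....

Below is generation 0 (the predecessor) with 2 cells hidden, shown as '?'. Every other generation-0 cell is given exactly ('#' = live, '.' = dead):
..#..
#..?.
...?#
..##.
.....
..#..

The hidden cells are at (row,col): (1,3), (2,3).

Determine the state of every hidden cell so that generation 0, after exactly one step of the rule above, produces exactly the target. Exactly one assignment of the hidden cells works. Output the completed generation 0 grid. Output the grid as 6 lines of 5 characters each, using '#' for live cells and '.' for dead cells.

Answer: ..#..
#....
...##
..##.
.....
..#..

Derivation:
Hidden generation-0 cells (in order): (1,3), (2,3).
A hidden cell only influences target cells in its own 3x3 neighborhood. Try each of the 2^2 = 4 assignments, step the completed generation 0 forward once under B3/S23, and compare with the target:
  (1,3)=. (2,3)=. -> step gives (1,3)='.' but target has '#' -> reject
  (1,3)=. (2,3)=# -> step reproduces the target at every cell -> ACCEPT
  (1,3)=# (2,3)=. -> step gives (0,2)='#' but target has '.' -> reject
  (1,3)=# (2,3)=# -> step gives (0,2)='#' but target has '.' -> reject
Unique solution: (1,3)=dead, (2,3)=live.
Check: live-neighbor counts of every cell in the completed generation 0:
13121
12233
22333
11233
02331
02120
Applying B3/S23 to generation 0 with these counts gives:
.#...
...##
..###
..###
..##.
.....
which matches the target exactly.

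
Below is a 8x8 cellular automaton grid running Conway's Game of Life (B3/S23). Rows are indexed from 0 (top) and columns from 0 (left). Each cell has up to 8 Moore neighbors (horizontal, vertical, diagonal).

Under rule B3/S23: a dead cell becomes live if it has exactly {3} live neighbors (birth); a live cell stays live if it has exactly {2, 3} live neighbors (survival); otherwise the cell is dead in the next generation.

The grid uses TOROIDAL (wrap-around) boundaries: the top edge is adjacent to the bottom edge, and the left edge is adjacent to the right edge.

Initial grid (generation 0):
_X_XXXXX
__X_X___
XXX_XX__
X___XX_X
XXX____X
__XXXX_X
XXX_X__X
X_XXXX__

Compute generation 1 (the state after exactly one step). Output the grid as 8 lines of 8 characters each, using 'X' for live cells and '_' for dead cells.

Simulating step by step:
Generation 0 (given above): 36 live cells
Generation 1: 15 live cells
(generation 1 grid is the final answer)

Answer: XX____XX
_______X
X_X___XX
____XX__
__X_____
____XX__
_______X
________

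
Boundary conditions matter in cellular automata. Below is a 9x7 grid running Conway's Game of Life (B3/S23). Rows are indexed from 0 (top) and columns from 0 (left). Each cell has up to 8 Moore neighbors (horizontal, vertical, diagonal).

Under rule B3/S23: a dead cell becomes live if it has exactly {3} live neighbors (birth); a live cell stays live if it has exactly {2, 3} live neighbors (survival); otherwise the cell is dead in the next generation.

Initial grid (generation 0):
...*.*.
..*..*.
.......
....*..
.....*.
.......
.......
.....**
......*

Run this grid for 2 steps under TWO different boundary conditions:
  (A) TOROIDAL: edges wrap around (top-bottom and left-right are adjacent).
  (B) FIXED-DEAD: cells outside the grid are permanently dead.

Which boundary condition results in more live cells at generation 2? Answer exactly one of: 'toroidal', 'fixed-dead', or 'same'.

Answer: toroidal

Derivation:
Under TOROIDAL boundary, generation 2:
...**.*
....*..
.......
.......
.......
.......
.......
.....**
*...*..
Population = 8

Under FIXED-DEAD boundary, generation 2:
.......
.......
.......
.......
.......
.......
.......
.....**
.....**
Population = 4

Comparison: toroidal=8, fixed-dead=4 -> toroidal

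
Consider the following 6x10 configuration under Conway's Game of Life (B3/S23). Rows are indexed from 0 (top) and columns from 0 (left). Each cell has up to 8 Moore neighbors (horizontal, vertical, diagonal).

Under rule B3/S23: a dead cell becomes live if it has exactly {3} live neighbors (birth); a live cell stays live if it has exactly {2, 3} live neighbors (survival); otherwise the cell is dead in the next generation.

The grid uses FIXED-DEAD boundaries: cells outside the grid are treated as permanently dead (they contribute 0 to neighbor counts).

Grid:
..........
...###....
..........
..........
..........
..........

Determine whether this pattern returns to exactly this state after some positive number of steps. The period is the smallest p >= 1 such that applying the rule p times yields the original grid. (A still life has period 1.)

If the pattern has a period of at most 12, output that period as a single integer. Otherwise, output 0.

Simulating and comparing each generation to the original:
Gen 0 (original, given above): 3 live cells
Gen 1: 3 live cells, differs from original
Gen 2: 3 live cells, MATCHES original -> period = 2

Answer: 2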